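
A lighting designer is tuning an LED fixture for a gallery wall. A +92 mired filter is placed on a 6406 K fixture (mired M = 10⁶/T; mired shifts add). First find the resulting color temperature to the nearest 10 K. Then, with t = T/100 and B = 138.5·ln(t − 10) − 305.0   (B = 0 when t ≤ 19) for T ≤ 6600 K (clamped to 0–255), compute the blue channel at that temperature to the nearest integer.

M_in = 10⁶/6406 = 156.10; M_out = 156.10 + (+92) = 248.10.
T_out = 10⁶/248.10 = 4030.6 K → 4030 K; t = 40.3.
B = 138.5·ln(40.3 − 10) − 305.0 = 138.5·ln 30.3 − 305.0 = 138.5·3.4111 − 305.0 = 167.444.
Rounded: 167.

167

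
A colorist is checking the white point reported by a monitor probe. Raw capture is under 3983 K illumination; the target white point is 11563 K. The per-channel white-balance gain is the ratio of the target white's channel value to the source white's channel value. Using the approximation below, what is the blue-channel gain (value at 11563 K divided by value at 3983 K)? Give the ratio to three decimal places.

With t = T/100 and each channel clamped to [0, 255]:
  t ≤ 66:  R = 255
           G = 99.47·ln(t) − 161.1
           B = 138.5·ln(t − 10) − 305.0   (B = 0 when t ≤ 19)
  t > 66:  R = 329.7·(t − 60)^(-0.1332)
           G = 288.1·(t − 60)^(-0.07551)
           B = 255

At 3983 K (t = 39.83):
  B = 138.5·ln(39.83 − 10) − 305.0 = 138.5·ln 29.83 − 305.0 = 138.5·3.3955 − 305.0 = 165.279.
At 11563 K (t = 115.63):
  B = 255 by definition for t > 66.
Gain = 255.000 / 165.279 = 1.5428 → 1.543.

1.543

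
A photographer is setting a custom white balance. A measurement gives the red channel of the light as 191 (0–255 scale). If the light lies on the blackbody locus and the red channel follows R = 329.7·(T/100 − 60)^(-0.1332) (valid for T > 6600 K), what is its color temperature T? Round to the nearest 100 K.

(t − 60)^(-0.1332) = 191/329.7 = 0.57931.
t − 60 = 0.57931^(1/-0.1332) = 0.57931^(-7.508) = 60.245, so t = 120.245.
T = 100·t = 12025 K → 12000 K to the nearest 100 K.

12000 K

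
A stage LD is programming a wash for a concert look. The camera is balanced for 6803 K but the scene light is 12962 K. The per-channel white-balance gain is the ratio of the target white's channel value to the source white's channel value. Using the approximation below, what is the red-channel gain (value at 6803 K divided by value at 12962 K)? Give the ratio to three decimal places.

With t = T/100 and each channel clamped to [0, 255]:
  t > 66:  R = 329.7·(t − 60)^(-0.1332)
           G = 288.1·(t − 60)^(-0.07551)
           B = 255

At 12962 K (t = 129.62):
  R = 329.7·(129.62 − 60)^(-0.1332) = 329.7·69.62^(-0.1332) = 329.7·0.56826 = 187.356.
At 6803 K (t = 68.03):
  R = 329.7·(68.03 − 60)^(-0.1332) = 329.7·8.03^(-0.1332) = 329.7·0.75769 = 249.811.
Gain = 249.811 / 187.356 = 1.3333 → 1.333.

1.333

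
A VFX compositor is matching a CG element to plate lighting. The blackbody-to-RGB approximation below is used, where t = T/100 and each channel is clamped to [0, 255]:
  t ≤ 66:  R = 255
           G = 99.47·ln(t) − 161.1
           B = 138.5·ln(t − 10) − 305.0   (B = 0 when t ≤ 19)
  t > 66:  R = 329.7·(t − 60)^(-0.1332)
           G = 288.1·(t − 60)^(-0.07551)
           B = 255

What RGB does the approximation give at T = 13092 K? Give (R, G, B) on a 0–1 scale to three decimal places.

t = 13092/100 = 130.92; the t > 66 branch applies.
R = 329.7·(130.92 − 60)^(-0.1332) = 329.7·70.92^(-0.1332) = 329.7·0.56686 = 186.895.
G = 288.1·(130.92 − 60)^(-0.07551) = 288.1·70.92^(-0.07551) = 288.1·0.72485 = 208.829.
B = 255 by definition for t > 66.
Dividing each by 255: (0.7329, 0.8189, 1.0000) → (0.733, 0.819, 1.000).

(0.733, 0.819, 1.000)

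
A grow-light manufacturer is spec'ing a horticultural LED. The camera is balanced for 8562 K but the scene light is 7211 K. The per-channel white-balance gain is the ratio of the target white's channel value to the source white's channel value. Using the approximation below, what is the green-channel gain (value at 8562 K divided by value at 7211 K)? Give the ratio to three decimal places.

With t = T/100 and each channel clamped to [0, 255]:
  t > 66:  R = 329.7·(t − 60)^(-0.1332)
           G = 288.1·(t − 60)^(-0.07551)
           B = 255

At 7211 K (t = 72.11):
  G = 288.1·(72.11 − 60)^(-0.07551) = 288.1·12.11^(-0.07551) = 288.1·0.82835 = 238.646.
At 8562 K (t = 85.62):
  G = 288.1·(85.62 − 60)^(-0.07551) = 288.1·25.62^(-0.07551) = 288.1·0.78278 = 225.518.
Gain = 225.518 / 238.646 = 0.9450 → 0.945.

0.945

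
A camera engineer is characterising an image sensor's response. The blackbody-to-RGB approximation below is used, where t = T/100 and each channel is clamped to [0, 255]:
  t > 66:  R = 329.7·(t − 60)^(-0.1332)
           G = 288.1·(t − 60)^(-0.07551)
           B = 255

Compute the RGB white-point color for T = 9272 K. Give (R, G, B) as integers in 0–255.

t = 9272/100 = 92.72; the t > 66 branch applies.
R = 329.7·(92.72 − 60)^(-0.1332) = 329.7·32.72^(-0.1332) = 329.7·0.62839 = 207.179.
G = 288.1·(92.72 − 60)^(-0.07551) = 288.1·32.72^(-0.07551) = 288.1·0.76845 = 221.391.
B = 255 by definition for t > 66.
Rounded: (207, 221, 255).

(207, 221, 255)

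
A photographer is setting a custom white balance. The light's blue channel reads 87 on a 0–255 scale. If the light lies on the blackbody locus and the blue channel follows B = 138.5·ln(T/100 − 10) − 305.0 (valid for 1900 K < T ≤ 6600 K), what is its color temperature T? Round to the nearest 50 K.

ln(t − 10) = (87 + 305.0) / 138.5 = 2.8303.
t − 10 = e^2.8303 = 16.951, so t = 26.951.
T = 100·t = 2695 K → 2700 K to the nearest 50 K.

2700 K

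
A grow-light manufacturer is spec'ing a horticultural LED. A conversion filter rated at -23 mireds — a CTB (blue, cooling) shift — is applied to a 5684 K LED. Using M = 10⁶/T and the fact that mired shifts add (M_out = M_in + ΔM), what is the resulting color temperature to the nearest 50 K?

6550 K

M_in = 10⁶/5684 = 175.93 mireds.
M_out = 175.93 + (-23) = 152.93 mireds.
T_out = 10⁶/152.93 = 6538.8 K → 6550 K.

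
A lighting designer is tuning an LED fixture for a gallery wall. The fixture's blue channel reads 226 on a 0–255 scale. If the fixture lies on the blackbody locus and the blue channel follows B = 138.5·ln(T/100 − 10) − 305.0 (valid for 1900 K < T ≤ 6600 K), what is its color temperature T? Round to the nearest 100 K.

5600 K

ln(t − 10) = (226 + 305.0) / 138.5 = 3.8339.
t − 10 = e^3.8339 = 46.244, so t = 56.244.
T = 100·t = 5624 K → 5600 K to the nearest 100 K.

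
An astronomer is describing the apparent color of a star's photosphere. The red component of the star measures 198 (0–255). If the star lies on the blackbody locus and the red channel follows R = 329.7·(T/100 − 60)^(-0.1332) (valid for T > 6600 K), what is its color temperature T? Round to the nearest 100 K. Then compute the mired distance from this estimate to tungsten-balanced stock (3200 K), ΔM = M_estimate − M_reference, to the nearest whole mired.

(t − 60)^(-0.1332) = 198/329.7 = 0.60055.
t − 60 = 0.60055^(1/-0.1332) = 0.60055^(-7.508) = 45.980, so t = 105.980.
T = 100·t = 10598 K → 10600 K to the nearest 100 K.
M_estimate = 10⁶/10600 = 94.34; M_reference = 10⁶/3200 = 312.50.
ΔM = 94.34 − 312.50 = -218.16 → -218 mireds.

-218 mireds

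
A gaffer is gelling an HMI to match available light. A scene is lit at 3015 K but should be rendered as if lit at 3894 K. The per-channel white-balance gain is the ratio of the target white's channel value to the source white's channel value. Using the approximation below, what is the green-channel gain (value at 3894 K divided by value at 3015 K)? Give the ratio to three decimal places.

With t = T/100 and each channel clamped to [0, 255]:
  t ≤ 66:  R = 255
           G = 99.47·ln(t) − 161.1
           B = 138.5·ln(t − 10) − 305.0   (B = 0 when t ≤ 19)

1.143

At 3015 K (t = 30.15):
  G = 99.47·ln 30.15 − 161.1 = 99.47·3.4062 − 161.1 = 177.713.
At 3894 K (t = 38.94):
  G = 99.47·ln 38.94 − 161.1 = 99.47·3.6620 − 161.1 = 203.161.
Gain = 203.161 / 177.713 = 1.1432 → 1.143.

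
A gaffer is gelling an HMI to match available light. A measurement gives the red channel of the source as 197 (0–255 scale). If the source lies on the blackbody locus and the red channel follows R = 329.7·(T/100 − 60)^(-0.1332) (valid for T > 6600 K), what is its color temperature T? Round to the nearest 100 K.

(t − 60)^(-0.1332) = 197/329.7 = 0.59751.
t − 60 = 0.59751^(1/-0.1332) = 0.59751^(-7.508) = 47.761, so t = 107.761.
T = 100·t = 10776 K → 10800 K to the nearest 100 K.

10800 K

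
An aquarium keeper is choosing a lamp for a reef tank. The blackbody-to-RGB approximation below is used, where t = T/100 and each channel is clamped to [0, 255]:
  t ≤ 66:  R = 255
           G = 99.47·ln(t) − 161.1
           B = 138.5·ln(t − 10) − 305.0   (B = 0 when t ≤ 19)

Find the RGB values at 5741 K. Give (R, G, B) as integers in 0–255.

t = 5741/100 = 57.41; the t ≤ 66 branch applies.
R = 255 by definition for t ≤ 66.
G = 99.47·ln 57.41 − 161.1 = 99.47·4.0502 − 161.1 = 241.775.
B = 138.5·ln(57.41 − 10) − 305.0 = 138.5·ln 47.41 − 305.0 = 138.5·3.8588 − 305.0 = 229.448.
Rounded: (255, 242, 229).

(255, 242, 229)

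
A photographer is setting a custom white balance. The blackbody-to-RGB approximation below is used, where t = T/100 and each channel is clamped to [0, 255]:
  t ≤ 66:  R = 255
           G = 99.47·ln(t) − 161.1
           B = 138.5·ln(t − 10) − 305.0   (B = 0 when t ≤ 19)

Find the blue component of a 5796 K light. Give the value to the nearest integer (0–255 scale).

t = 5796/100 = 57.96; the t ≤ 66 branch applies.
B = 138.5·ln(57.96 − 10) − 305.0 = 138.5·ln 47.96 − 305.0 = 138.5·3.8704 − 305.0 = 231.046.
Rounded: 231.

231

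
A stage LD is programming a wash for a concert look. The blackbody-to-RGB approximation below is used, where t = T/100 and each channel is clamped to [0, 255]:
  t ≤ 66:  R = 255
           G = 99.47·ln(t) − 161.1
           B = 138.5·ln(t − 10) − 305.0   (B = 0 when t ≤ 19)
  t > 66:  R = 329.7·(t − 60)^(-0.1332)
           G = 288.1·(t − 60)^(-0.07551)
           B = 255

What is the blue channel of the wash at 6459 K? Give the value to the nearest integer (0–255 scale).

t = 6459/100 = 64.59; the t ≤ 66 branch applies.
B = 138.5·ln(64.59 − 10) − 305.0 = 138.5·ln 54.59 − 305.0 = 138.5·3.9999 − 305.0 = 248.979.
Rounded: 249.

249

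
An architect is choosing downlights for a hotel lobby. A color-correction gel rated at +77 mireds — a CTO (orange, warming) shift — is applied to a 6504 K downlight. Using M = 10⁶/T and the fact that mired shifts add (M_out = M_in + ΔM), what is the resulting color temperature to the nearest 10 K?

M_in = 10⁶/6504 = 153.75 mireds.
M_out = 153.75 + (+77) = 230.75 mireds.
T_out = 10⁶/230.75 = 4333.7 K → 4330 K.

4330 K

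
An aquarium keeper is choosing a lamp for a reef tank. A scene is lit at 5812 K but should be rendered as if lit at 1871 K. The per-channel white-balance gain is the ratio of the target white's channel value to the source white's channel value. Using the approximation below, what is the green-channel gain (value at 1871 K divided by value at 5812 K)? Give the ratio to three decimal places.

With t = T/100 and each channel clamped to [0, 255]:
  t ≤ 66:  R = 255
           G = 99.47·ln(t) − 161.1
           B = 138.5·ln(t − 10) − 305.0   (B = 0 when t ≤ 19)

At 5812 K (t = 58.12):
  G = 99.47·ln 58.12 − 161.1 = 99.47·4.0625 − 161.1 = 242.998.
At 1871 K (t = 18.71):
  G = 99.47·ln 18.71 − 161.1 = 99.47·2.9291 − 161.1 = 130.253.
Gain = 130.253 / 242.998 = 0.5360 → 0.536.

0.536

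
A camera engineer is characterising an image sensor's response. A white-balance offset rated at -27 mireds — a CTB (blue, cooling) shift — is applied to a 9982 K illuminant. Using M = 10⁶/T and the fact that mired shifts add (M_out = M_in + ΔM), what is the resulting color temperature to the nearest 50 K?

13650 K

M_in = 10⁶/9982 = 100.18 mireds.
M_out = 100.18 + (-27) = 73.18 mireds.
T_out = 10⁶/73.18 = 13664.9 K → 13650 K.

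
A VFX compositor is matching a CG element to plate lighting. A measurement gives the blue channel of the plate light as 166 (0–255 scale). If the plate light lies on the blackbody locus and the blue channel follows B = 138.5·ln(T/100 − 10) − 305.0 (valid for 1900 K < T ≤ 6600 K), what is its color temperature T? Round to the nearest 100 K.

4000 K

ln(t − 10) = (166 + 305.0) / 138.5 = 3.4007.
t − 10 = e^3.4007 = 29.986, so t = 39.986.
T = 100·t = 3999 K → 4000 K to the nearest 100 K.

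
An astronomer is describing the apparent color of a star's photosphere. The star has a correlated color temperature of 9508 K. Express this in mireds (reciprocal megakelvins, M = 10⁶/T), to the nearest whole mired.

105 mireds

M = 10⁶ / 9508 = 105.175 → 105 mireds.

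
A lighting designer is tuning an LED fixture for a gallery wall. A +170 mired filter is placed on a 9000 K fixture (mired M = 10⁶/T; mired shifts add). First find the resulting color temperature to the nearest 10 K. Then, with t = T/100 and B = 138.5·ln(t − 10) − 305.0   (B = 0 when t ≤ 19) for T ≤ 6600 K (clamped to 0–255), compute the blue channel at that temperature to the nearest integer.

M_in = 10⁶/9000 = 111.11; M_out = 111.11 + (+170) = 281.11.
T_out = 10⁶/281.11 = 3557.3 K → 3560 K; t = 35.6.
B = 138.5·ln(35.6 − 10) − 305.0 = 138.5·ln 25.6 − 305.0 = 138.5·3.2426 − 305.0 = 144.099.
Rounded: 144.

144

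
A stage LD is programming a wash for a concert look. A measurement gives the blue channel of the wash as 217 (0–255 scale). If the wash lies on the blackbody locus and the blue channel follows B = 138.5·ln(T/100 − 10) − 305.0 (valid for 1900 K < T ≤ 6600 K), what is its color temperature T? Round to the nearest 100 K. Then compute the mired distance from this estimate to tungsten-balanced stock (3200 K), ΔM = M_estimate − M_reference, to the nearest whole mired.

-124 mireds

ln(t − 10) = (217 + 305.0) / 138.5 = 3.7690.
t − 10 = e^3.7690 = 43.335, so t = 53.335.
T = 100·t = 5333 K → 5300 K to the nearest 100 K.
M_estimate = 10⁶/5300 = 188.68; M_reference = 10⁶/3200 = 312.50.
ΔM = 188.68 − 312.50 = -123.82 → -124 mireds.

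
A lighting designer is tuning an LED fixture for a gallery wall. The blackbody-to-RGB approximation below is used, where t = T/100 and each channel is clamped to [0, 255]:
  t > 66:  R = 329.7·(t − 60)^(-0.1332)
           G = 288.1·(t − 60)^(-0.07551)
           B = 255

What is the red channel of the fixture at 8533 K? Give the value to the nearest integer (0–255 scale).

t = 8533/100 = 85.33; the t > 66 branch applies.
R = 329.7·(85.33 − 60)^(-0.1332) = 329.7·25.33^(-0.1332) = 329.7·0.65018 = 214.365.
Rounded: 214.

214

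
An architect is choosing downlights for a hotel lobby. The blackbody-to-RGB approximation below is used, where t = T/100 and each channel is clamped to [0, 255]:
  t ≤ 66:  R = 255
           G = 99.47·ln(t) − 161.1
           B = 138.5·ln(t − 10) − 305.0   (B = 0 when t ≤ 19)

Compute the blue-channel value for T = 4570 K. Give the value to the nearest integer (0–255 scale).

t = 4570/100 = 45.7; the t ≤ 66 branch applies.
B = 138.5·ln(45.7 − 10) − 305.0 = 138.5·ln 35.7 − 305.0 = 138.5·3.5752 − 305.0 = 190.158.
Rounded: 190.

190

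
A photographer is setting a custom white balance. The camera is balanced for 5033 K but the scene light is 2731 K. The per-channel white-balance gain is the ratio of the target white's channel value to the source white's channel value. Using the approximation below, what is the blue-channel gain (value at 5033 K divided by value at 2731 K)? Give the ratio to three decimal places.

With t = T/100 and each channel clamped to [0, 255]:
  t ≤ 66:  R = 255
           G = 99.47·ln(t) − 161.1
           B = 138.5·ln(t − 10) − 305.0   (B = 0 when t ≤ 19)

2.303

At 2731 K (t = 27.31):
  B = 138.5·ln(27.31 − 10) − 305.0 = 138.5·ln 17.31 − 305.0 = 138.5·2.8513 − 305.0 = 89.903.
At 5033 K (t = 50.33):
  B = 138.5·ln(50.33 − 10) − 305.0 = 138.5·ln 40.33 − 305.0 = 138.5·3.6971 − 305.0 = 207.048.
Gain = 207.048 / 89.903 = 2.3030 → 2.303.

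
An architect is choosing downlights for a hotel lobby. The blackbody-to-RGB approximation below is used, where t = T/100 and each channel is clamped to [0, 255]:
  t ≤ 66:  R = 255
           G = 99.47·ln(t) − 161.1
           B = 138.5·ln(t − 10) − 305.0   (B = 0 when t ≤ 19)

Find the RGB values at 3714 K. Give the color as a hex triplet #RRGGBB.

#FFC698

t = 3714/100 = 37.14; the t ≤ 66 branch applies.
R = 255 by definition for t ≤ 66.
G = 99.47·ln 37.14 − 161.1 = 99.47·3.6147 − 161.1 = 198.454.
B = 138.5·ln(37.14 − 10) − 305.0 = 138.5·ln 27.14 − 305.0 = 138.5·3.3010 − 305.0 = 152.190.
Rounded: (255, 198, 152).
In hex: #FFC698.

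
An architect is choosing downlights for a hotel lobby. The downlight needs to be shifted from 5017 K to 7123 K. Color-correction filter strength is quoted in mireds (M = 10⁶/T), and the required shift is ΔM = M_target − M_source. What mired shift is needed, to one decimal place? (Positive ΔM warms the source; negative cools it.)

M_source = 10⁶/5017 = 199.322; M_target = 10⁶/7123 = 140.390.
ΔM = 140.390 − 199.322 = -58.932 → -58.9 mireds, a cooling shift.

-58.9 mireds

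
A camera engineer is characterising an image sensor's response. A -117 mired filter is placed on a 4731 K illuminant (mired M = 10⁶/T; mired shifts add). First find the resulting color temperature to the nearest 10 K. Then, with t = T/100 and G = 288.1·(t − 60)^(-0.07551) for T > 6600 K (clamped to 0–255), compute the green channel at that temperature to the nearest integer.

216

M_in = 10⁶/4731 = 211.37; M_out = 211.37 + (-117) = 94.37.
T_out = 10⁶/94.37 = 10596.4 K → 10600 K; t = 106.
G = 288.1·(106 − 60)^(-0.07551) = 288.1·46^(-0.07551) = 288.1·0.74894 = 215.769.
Rounded: 216.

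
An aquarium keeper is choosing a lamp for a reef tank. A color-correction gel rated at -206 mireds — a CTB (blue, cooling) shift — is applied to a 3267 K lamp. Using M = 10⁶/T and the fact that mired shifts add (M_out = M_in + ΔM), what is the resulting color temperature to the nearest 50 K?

M_in = 10⁶/3267 = 306.09 mireds.
M_out = 306.09 + (-206) = 100.09 mireds.
T_out = 10⁶/100.09 = 9990.9 K → 10000 K.

10000 K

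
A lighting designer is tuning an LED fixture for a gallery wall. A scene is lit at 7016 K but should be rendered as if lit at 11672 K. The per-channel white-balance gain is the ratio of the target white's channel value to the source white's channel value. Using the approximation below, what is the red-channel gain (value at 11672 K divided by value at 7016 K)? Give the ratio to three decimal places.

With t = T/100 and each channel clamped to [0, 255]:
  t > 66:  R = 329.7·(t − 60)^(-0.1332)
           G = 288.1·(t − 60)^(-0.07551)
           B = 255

At 7016 K (t = 70.16):
  R = 329.7·(70.16 − 60)^(-0.1332) = 329.7·10.16^(-0.1332) = 329.7·0.73431 = 242.103.
At 11672 K (t = 116.72):
  R = 329.7·(116.72 − 60)^(-0.1332) = 329.7·56.72^(-0.1332) = 329.7·0.58399 = 192.540.
Gain = 192.540 / 242.103 = 0.7953 → 0.795.

0.795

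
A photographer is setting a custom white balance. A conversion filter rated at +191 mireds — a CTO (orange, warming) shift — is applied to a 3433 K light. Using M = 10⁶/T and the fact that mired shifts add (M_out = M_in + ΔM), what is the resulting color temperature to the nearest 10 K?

2070 K

M_in = 10⁶/3433 = 291.29 mireds.
M_out = 291.29 + (+191) = 482.29 mireds.
T_out = 10⁶/482.29 = 2073.4 K → 2070 K.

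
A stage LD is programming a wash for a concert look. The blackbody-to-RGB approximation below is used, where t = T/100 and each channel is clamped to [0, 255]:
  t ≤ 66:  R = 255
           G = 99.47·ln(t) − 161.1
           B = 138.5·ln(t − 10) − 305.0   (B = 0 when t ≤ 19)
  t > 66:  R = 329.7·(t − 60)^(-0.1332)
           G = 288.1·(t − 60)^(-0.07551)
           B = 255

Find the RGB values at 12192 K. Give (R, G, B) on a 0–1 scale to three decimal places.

(0.746, 0.827, 1.000)

t = 12192/100 = 121.92; the t > 66 branch applies.
R = 329.7·(121.92 − 60)^(-0.1332) = 329.7·61.92^(-0.1332) = 329.7·0.57720 = 190.304.
G = 288.1·(121.92 − 60)^(-0.07551) = 288.1·61.92^(-0.07551) = 288.1·0.73232 = 210.980.
B = 255 by definition for t > 66.
Dividing each by 255: (0.7463, 0.8274, 1.0000) → (0.746, 0.827, 1.000).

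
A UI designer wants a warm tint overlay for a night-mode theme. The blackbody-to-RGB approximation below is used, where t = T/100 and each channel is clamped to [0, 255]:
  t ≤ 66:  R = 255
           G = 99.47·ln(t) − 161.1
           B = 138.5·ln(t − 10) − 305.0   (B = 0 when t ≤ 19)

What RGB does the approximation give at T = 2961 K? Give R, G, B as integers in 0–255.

R=255, G=176, B=107

t = 2961/100 = 29.61; the t ≤ 66 branch applies.
R = 255 by definition for t ≤ 66.
G = 99.47·ln 29.61 − 161.1 = 99.47·3.3881 − 161.1 = 175.916.
B = 138.5·ln(29.61 − 10) − 305.0 = 138.5·ln 19.61 − 305.0 = 138.5·2.9760 − 305.0 = 107.181.
Rounded: (255, 176, 107).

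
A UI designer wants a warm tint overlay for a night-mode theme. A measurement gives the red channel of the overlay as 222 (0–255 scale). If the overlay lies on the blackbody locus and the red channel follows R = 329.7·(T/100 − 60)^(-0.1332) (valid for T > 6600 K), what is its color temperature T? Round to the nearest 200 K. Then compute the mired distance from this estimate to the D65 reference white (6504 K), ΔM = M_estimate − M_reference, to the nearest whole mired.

(t − 60)^(-0.1332) = 222/329.7 = 0.67334.
t − 60 = 0.67334^(1/-0.1332) = 0.67334^(-7.508) = 19.478, so t = 79.478.
T = 100·t = 7948 K → 8000 K to the nearest 200 K.
M_estimate = 10⁶/8000 = 125.00; M_reference = 10⁶/6504 = 153.75.
ΔM = 125.00 − 153.75 = -28.75 → -29 mireds.

-29 mireds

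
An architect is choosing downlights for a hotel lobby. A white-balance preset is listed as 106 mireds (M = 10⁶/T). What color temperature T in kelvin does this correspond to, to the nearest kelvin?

T = 10⁶ / 106 = 9433.96 K → 9434 K.

9434 K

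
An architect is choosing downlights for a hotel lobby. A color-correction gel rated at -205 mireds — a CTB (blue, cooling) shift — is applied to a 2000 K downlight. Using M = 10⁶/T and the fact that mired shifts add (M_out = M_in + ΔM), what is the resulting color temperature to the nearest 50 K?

M_in = 10⁶/2000 = 500.00 mireds.
M_out = 500.00 + (-205) = 295.00 mireds.
T_out = 10⁶/295.00 = 3389.8 K → 3400 K.

3400 K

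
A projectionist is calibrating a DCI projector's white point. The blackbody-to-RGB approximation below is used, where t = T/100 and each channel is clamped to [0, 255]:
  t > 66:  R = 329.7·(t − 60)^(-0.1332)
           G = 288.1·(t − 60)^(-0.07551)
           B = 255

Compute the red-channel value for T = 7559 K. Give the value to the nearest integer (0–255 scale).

t = 7559/100 = 75.59; the t > 66 branch applies.
R = 329.7·(75.59 − 60)^(-0.1332) = 329.7·15.59^(-0.1332) = 329.7·0.69361 = 228.682.
Rounded: 229.

229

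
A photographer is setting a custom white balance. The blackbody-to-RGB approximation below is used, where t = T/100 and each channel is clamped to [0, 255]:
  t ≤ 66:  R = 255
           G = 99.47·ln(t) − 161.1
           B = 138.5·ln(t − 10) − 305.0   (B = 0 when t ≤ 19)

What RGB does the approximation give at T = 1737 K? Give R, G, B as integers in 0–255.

t = 1737/100 = 17.37; the t ≤ 66 branch applies.
R = 255 by definition for t ≤ 66.
G = 99.47·ln 17.37 − 161.1 = 99.47·2.8547 − 161.1 = 122.861.
t = 17.37 ≤ 19, so B = 0.
Rounded: (255, 123, 0).

R=255, G=123, B=0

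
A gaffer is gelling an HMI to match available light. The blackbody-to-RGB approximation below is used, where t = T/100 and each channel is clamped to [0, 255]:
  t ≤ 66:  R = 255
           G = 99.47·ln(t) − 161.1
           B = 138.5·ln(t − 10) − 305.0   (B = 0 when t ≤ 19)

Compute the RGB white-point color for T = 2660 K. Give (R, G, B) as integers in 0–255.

t = 2660/100 = 26.6; the t ≤ 66 branch applies.
R = 255 by definition for t ≤ 66.
G = 99.47·ln 26.6 − 161.1 = 99.47·3.2809 − 161.1 = 165.252.
B = 138.5·ln(26.6 − 10) − 305.0 = 138.5·ln 16.6 − 305.0 = 138.5·2.8094 − 305.0 = 84.102.
Rounded: (255, 165, 84).

(255, 165, 84)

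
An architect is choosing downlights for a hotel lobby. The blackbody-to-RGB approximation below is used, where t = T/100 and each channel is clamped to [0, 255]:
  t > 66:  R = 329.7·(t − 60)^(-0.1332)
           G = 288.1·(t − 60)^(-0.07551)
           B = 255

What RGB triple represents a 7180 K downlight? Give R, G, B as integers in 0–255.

R=237, G=239, B=255

t = 7180/100 = 71.8; the t > 66 branch applies.
R = 329.7·(71.8 − 60)^(-0.1332) = 329.7·11.8^(-0.1332) = 329.7·0.71982 = 237.325.
G = 288.1·(71.8 − 60)^(-0.07551) = 288.1·11.8^(-0.07551) = 288.1·0.82997 = 239.114.
B = 255 by definition for t > 66.
Rounded: (237, 239, 255).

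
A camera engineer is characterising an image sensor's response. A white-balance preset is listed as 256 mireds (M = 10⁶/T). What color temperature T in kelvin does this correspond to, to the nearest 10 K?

T = 10⁶ / 256 = 3906.25 K → 3910 K.

3910 K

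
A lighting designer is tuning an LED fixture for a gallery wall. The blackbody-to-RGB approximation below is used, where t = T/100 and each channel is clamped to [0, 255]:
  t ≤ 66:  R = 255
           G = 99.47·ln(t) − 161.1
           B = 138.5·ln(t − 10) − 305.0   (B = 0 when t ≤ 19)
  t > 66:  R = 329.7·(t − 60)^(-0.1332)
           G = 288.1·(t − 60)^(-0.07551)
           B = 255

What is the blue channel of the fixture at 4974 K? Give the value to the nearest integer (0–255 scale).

t = 4974/100 = 49.74; the t ≤ 66 branch applies.
B = 138.5·ln(49.74 − 10) − 305.0 = 138.5·ln 39.74 − 305.0 = 138.5·3.6824 − 305.0 = 205.007.
Rounded: 205.

205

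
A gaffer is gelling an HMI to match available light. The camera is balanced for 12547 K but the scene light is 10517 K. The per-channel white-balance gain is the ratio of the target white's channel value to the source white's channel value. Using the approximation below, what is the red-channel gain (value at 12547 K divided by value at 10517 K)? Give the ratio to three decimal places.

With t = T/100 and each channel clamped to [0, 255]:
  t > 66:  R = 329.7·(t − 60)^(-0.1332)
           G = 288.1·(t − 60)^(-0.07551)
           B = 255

At 10517 K (t = 105.17):
  R = 329.7·(105.17 − 60)^(-0.1332) = 329.7·45.17^(-0.1332) = 329.7·0.60197 = 198.469.
At 12547 K (t = 125.47):
  R = 329.7·(125.47 − 60)^(-0.1332) = 329.7·65.47^(-0.1332) = 329.7·0.57293 = 188.896.
Gain = 188.896 / 198.469 = 0.9518 → 0.952.

0.952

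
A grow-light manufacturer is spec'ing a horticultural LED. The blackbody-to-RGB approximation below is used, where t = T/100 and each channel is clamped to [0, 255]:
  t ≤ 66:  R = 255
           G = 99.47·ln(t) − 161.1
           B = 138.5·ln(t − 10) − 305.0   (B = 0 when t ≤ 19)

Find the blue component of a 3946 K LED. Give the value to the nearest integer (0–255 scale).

t = 3946/100 = 39.46; the t ≤ 66 branch applies.
B = 138.5·ln(39.46 − 10) − 305.0 = 138.5·ln 29.46 − 305.0 = 138.5·3.3830 − 305.0 = 163.550.
Rounded: 164.

164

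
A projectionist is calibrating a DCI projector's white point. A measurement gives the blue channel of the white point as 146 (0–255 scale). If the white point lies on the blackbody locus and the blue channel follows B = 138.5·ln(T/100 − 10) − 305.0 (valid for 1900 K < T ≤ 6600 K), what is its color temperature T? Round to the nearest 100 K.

3600 K

ln(t − 10) = (146 + 305.0) / 138.5 = 3.2563.
t − 10 = e^3.2563 = 25.954, so t = 35.954.
T = 100·t = 3595 K → 3600 K to the nearest 100 K.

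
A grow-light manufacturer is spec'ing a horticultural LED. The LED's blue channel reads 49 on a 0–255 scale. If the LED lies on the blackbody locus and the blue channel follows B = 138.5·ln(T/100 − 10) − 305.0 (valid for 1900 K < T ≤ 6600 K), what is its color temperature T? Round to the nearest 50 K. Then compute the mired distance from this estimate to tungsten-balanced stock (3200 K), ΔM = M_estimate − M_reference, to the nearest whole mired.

ln(t − 10) = (49 + 305.0) / 138.5 = 2.5560.
t − 10 = e^2.5560 = 12.884, so t = 22.884.
T = 100·t = 2288 K → 2300 K to the nearest 50 K.
M_estimate = 10⁶/2300 = 434.78; M_reference = 10⁶/3200 = 312.50.
ΔM = 434.78 − 312.50 = 122.28 → +122 mireds.

+122 mireds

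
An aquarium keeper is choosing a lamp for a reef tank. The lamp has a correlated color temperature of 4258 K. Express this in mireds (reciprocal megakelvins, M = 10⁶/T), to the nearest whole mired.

M = 10⁶ / 4258 = 234.852 → 235 mireds.

235 mireds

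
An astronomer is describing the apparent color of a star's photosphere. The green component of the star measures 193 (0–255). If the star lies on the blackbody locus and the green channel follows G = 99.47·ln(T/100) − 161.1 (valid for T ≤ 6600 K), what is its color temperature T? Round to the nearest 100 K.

3500 K

ln t = (193 + 161.1) / 99.47 = 3.5599.
t = e^3.5599 = 35.159.
T = 100·t = 3516 K → 3500 K to the nearest 100 K.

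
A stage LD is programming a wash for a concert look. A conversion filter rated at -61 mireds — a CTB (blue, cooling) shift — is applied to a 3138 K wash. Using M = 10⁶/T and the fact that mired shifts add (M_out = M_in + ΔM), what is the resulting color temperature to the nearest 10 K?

M_in = 10⁶/3138 = 318.67 mireds.
M_out = 318.67 + (-61) = 257.67 mireds.
T_out = 10⁶/257.67 = 3880.9 K → 3880 K.

3880 K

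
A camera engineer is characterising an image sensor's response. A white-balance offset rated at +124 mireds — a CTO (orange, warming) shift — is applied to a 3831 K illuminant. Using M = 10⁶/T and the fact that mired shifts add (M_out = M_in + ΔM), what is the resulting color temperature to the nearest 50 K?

M_in = 10⁶/3831 = 261.03 mireds.
M_out = 261.03 + (+124) = 385.03 mireds.
T_out = 10⁶/385.03 = 2597.2 K → 2600 K.

2600 K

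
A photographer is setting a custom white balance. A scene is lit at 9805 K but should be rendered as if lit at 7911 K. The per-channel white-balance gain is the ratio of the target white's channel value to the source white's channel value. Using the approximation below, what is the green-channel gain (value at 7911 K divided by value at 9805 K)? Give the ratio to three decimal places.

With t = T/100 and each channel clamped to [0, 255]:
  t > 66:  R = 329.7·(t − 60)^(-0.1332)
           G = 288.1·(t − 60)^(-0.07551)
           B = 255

1.053

At 9805 K (t = 98.05):
  G = 288.1·(98.05 − 60)^(-0.07551) = 288.1·38.05^(-0.07551) = 288.1·0.75974 = 218.882.
At 7911 K (t = 79.11):
  G = 288.1·(79.11 − 60)^(-0.07551) = 288.1·19.11^(-0.07551) = 288.1·0.80030 = 230.566.
Gain = 230.566 / 218.882 = 1.0534 → 1.053.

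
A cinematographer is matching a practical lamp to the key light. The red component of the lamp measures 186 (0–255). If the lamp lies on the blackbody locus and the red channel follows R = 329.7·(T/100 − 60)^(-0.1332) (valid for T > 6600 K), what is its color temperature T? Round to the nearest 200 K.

(t − 60)^(-0.1332) = 186/329.7 = 0.56415.
t − 60 = 0.56415^(1/-0.1332) = 0.56415^(-7.508) = 73.521, so t = 133.521.
T = 100·t = 13352 K → 13400 K to the nearest 200 K.

13400 K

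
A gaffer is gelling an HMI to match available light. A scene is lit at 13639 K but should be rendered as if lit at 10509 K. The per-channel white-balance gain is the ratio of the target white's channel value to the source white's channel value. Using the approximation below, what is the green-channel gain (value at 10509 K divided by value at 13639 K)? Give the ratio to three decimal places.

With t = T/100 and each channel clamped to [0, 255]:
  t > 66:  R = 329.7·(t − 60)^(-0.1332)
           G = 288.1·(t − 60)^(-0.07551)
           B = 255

1.041

At 13639 K (t = 136.39):
  G = 288.1·(136.39 − 60)^(-0.07551) = 288.1·76.39^(-0.07551) = 288.1·0.72080 = 207.661.
At 10509 K (t = 105.09):
  G = 288.1·(105.09 − 60)^(-0.07551) = 288.1·45.09^(-0.07551) = 288.1·0.75007 = 216.094.
Gain = 216.094 / 207.661 = 1.0406 → 1.041.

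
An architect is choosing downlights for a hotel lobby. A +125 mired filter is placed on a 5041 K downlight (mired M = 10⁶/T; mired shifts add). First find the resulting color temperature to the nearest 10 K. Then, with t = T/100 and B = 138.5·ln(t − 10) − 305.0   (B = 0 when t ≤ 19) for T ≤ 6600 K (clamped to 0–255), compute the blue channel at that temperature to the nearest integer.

116

M_in = 10⁶/5041 = 198.37; M_out = 198.37 + (+125) = 323.37.
T_out = 10⁶/323.37 = 3092.4 K → 3090 K; t = 30.9.
B = 138.5·ln(30.9 − 10) − 305.0 = 138.5·ln 20.9 − 305.0 = 138.5·3.0397 − 305.0 = 116.005.
Rounded: 116.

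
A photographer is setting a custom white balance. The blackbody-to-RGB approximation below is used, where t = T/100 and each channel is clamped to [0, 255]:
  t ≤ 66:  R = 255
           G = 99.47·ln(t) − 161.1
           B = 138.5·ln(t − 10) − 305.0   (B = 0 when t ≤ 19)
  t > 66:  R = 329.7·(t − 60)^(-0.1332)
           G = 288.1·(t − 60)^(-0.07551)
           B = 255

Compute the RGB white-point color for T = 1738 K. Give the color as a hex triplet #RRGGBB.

#FF7B00

t = 1738/100 = 17.38; the t ≤ 66 branch applies.
R = 255 by definition for t ≤ 66.
G = 99.47·ln 17.38 − 161.1 = 99.47·2.8553 − 161.1 = 122.919.
t = 17.38 ≤ 19, so B = 0.
Rounded: (255, 123, 0).
In hex: #FF7B00.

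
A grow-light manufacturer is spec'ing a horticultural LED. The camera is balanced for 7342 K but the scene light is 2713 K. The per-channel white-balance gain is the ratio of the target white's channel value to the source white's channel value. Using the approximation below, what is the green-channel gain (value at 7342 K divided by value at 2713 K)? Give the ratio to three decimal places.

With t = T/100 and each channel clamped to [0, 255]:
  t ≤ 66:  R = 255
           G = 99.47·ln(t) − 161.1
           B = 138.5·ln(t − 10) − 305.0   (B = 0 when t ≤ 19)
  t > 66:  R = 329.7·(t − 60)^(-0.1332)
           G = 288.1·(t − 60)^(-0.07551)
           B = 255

1.416

At 2713 K (t = 27.13):
  G = 99.47·ln 27.13 − 161.1 = 99.47·3.3006 − 161.1 = 167.215.
At 7342 K (t = 73.42):
  G = 288.1·(73.42 − 60)^(-0.07551) = 288.1·13.42^(-0.07551) = 288.1·0.82195 = 236.803.
Gain = 236.803 / 167.215 = 1.4162 → 1.416.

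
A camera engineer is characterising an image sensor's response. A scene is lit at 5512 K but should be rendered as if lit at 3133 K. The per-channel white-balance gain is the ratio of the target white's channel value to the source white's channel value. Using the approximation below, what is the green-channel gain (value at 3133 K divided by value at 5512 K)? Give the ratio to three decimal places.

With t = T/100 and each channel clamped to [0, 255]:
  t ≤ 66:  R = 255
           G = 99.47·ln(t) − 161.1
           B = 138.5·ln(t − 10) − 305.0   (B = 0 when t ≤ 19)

0.764

At 5512 K (t = 55.12):
  G = 99.47·ln 55.12 − 161.1 = 99.47·4.0095 − 161.1 = 237.726.
At 3133 K (t = 31.33):
  G = 99.47·ln 31.33 − 161.1 = 99.47·3.4446 − 161.1 = 181.532.
Gain = 181.532 / 237.726 = 0.7636 → 0.764.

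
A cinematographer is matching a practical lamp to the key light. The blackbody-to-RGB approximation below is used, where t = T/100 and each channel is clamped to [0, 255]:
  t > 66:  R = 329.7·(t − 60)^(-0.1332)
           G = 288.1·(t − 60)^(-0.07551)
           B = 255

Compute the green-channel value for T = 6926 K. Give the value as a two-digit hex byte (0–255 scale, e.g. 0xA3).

0xF4

t = 6926/100 = 69.26; the t > 66 branch applies.
G = 288.1·(69.26 − 60)^(-0.07551) = 288.1·9.26^(-0.07551) = 288.1·0.84530 = 243.531.
Rounded: 244; in hex, 0xF4.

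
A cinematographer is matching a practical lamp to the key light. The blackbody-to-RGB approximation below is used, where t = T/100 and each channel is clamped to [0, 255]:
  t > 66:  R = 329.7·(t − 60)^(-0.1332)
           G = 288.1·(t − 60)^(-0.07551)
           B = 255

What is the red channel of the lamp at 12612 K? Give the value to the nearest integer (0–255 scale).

189

t = 12612/100 = 126.12; the t > 66 branch applies.
R = 329.7·(126.12 − 60)^(-0.1332) = 329.7·66.12^(-0.1332) = 329.7·0.57218 = 188.647.
Rounded: 189.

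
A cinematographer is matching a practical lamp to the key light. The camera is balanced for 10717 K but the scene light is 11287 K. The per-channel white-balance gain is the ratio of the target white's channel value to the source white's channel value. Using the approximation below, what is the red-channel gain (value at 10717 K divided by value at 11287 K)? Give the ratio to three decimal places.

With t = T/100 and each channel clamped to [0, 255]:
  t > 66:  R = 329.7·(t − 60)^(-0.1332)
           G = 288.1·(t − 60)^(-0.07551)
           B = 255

1.015

At 11287 K (t = 112.87):
  R = 329.7·(112.87 − 60)^(-0.1332) = 329.7·52.87^(-0.1332) = 329.7·0.58948 = 194.351.
At 10717 K (t = 107.17):
  R = 329.7·(107.17 − 60)^(-0.1332) = 329.7·47.17^(-0.1332) = 329.7·0.59850 = 197.327.
Gain = 197.327 / 194.351 = 1.0153 → 1.015.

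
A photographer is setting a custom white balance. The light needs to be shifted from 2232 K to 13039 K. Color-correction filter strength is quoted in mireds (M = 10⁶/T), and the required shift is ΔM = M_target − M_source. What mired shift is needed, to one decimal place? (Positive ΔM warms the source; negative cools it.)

M_source = 10⁶/2232 = 448.029; M_target = 10⁶/13039 = 76.693.
ΔM = 76.693 − 448.029 = -371.336 → -371.3 mireds, a cooling shift.

-371.3 mireds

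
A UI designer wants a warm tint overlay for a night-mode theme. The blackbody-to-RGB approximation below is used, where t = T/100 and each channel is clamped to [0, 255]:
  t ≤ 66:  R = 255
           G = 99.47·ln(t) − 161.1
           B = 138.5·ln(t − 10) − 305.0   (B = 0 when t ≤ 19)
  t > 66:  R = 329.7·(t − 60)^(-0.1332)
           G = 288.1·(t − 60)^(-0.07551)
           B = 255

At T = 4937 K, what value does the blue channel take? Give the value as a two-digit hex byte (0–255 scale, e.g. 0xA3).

0xCC

t = 4937/100 = 49.37; the t ≤ 66 branch applies.
B = 138.5·ln(49.37 − 10) − 305.0 = 138.5·ln 39.37 − 305.0 = 138.5·3.6730 − 305.0 = 203.711.
Rounded: 204; in hex, 0xCC.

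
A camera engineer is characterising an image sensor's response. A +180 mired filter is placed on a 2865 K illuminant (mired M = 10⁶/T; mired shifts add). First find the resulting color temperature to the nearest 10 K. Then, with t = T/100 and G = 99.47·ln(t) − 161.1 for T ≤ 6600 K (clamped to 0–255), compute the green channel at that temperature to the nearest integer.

131

M_in = 10⁶/2865 = 349.04; M_out = 349.04 + (+180) = 529.04.
T_out = 10⁶/529.04 = 1890.2 K → 1890 K; t = 18.9.
G = 99.47·ln 18.9 − 161.1 = 99.47·2.9392 − 161.1 = 131.258.
Rounded: 131.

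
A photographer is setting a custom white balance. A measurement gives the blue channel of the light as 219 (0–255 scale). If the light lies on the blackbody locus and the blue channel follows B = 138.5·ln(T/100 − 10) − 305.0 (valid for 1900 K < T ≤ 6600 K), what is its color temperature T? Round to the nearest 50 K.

5400 K

ln(t − 10) = (219 + 305.0) / 138.5 = 3.7834.
t − 10 = e^3.7834 = 43.965, so t = 53.965.
T = 100·t = 5396 K → 5400 K to the nearest 50 K.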